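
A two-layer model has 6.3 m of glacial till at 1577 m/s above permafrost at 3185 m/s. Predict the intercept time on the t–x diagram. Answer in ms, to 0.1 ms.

tᵢ = 2h·√(V₂²−V₁²)/(V₁V₂).
√(V₂²−V₁²) = √(3185²−1577²) = 2767.2 m/s.
tᵢ = 2·6.3·2767.2/(1577·3185) = 0.00694 s.

6.9 ms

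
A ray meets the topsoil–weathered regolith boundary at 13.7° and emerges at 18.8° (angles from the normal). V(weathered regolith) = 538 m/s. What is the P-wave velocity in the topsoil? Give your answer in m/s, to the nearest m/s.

395 m/s

Snell's law: sin 13.7°/V₁ = sin 18.8°/V₂.
V₁ = V₂·sin 13.7°/sin 18.8° = 538 × 0.7349 = 395.38 m/s.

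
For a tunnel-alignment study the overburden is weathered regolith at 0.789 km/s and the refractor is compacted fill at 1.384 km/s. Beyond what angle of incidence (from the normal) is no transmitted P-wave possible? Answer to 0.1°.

Critical incidence: sin θ_c = V₁/V₂ = 0.789/1.384 = 0.5701.
θ_c = arcsin 0.5701 = 34.76°.

34.8°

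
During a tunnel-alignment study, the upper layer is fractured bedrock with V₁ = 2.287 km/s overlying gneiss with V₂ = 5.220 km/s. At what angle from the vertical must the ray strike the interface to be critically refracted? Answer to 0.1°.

26.0°

Critical incidence: sin θ_c = V₁/V₂ = 2.287/5.220 = 0.4381.
θ_c = arcsin 0.4381 = 25.98°.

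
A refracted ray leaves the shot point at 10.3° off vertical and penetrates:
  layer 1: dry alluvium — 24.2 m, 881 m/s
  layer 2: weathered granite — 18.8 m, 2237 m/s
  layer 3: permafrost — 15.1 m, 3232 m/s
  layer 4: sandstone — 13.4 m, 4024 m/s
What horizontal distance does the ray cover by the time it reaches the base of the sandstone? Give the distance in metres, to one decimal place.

46.1 m

p = sin θ₁/V₁ = sin 10.3°/881 = 2.0295e-04 s/m is conserved through the stack.
Layer 1: θ = 10.30°; offset = 24.2·tan 10.30° = 4.398 m.
Layer 2: sin θ = p·2237 = 0.4540 → θ = 27.00°; offset = 18.8·tan 27.00° = 9.580 m.
Layer 3: sin θ = p·3232 = 0.6559 → θ = 40.99°; offset = 15.1·tan 40.99° = 13.122 m.
Layer 4: sin θ = p·4024 = 0.8167 → θ = 54.75°; offset = 13.4·tan 54.75° = 18.964 m.
Summing the layer offsets gives 46.063 m.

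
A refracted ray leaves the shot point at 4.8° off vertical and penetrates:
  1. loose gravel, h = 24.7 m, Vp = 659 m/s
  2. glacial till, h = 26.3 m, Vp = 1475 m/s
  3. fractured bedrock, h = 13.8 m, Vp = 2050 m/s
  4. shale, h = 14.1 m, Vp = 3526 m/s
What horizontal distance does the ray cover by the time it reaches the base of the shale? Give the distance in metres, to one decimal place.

Apply Snell's law at each interface; in layer i the horizontal offset is hᵢ·tan θᵢ.
Layer 1: θ = 4.80°; offset = 24.7·tan 4.80° = 2.074 m.
Layer 2: sin θ = 1475·sin 4.8°/659 = 0.1873, θ = 10.79°; offset = 26.3·tan 10.79° = 5.014 m.
Layer 3: sin θ = 2050·sin 4.8°/659 = 0.2603, θ = 15.09°; offset = 13.8·tan 15.09° = 3.720 m.
Layer 4: sin θ = 3526·sin 4.8°/659 = 0.4477, θ = 26.60°; offset = 14.1·tan 26.60° = 7.060 m.
Σ offsets = 17.869 m.

17.9 m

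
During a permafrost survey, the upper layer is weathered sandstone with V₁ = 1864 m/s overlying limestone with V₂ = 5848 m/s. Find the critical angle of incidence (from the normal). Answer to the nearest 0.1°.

At critical incidence the refracted ray runs along the interface (θ₂ = 90°), so sin θ_c = V₁/V₂.
θ_c = arcsin(1864/5848) = arcsin 0.3187 = 18.59°.

18.6°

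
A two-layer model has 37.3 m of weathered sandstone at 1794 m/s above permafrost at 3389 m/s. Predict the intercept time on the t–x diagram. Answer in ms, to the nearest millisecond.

θ_c = arcsin(V₁/V₂) = arcsin(1794/3389) = 31.96°; cos θ_c = 0.8484.
tᵢ = 2h·cos θ_c / V₁ = 2·37.3·0.8484 / 1794 = 0.03528 s.

35 ms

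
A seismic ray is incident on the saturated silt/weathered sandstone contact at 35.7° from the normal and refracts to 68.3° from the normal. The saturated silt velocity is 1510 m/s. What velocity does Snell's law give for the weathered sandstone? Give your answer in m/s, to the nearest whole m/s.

2404 m/s

Snell's law: sin 35.7°/V₁ = sin 68.3°/V₂.
V₂ = V₁·sin 68.3°/sin 35.7° = 1510 × 1.5922 = 2404.27 m/s.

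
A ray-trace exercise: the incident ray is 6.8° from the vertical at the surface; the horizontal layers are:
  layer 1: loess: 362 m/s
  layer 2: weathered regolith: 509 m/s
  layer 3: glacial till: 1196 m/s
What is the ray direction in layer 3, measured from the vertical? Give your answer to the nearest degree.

Snell's law across each interface conserves sin θ / V, so sin θ_3 = V_3·sin θ₁/V₁.
sin θ_3 = 1196 × sin 6.8° / 362 = 0.3912.
θ_3 = 23.03° from the vertical.

23°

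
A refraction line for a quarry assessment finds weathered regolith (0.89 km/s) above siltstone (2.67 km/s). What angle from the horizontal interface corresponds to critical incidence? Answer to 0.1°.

At critical incidence the refracted ray runs along the interface (θ₂ = 90°), so sin θ_c = V₁/V₂.
θ_c = arcsin(0.89/2.67) = arcsin 0.3333 = 19.47°.
Measured from the interface: 90° − 19.47° = 70.53°.

70.5°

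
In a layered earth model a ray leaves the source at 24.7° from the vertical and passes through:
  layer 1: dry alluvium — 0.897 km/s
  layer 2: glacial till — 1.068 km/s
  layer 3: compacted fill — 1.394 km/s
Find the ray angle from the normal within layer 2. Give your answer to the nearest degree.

Ray parameter p = sin 24.7° / 0.897 = 4.6585e-01 s/km.
sin θ_2 = p·V_2 = 4.6585e-01 × 1.068 = 0.4975.
θ_2 = arcsin 0.4975 = 29.84°.

30°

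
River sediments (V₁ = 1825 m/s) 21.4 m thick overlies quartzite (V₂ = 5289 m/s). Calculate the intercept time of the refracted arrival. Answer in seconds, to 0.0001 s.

0.0220 s

tᵢ = 2h·√(V₂²−V₁²)/(V₁V₂).
√(V₂²−V₁²) = √(5289²−1825²) = 4964.2 m/s.
tᵢ = 2·21.4·4964.2/(1825·5289) = 0.02201 s.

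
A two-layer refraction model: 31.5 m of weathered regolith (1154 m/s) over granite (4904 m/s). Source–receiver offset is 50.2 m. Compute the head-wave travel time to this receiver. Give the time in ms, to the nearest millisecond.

θ_c = arcsin(V₁/V₂) = arcsin(1154/4904) = 13.61°, cos θ_c = 0.9719.
Intercept time tᵢ = 2h cos θ_c / V₁ = 2·31.5·0.9719/1154 = 0.05306 s.
t = x/V₂ + tᵢ = 50.2/4904 + 0.05306 = 0.06330 s.

63 ms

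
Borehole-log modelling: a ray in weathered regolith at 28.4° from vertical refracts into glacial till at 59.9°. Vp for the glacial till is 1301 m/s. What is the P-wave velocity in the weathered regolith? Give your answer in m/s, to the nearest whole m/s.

715 m/s

Snell's law: sin 28.4°/V₁ = sin 59.9°/V₂.
V₁ = V₂·sin 28.4°/sin 59.9° = 1301 × 0.5498 = 715.24 m/s.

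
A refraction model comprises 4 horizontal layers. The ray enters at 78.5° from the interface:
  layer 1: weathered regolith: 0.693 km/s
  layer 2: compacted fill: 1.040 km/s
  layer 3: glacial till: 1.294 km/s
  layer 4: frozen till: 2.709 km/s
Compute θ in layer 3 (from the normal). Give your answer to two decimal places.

21.86°

From the normal: θ₁ = 90° − 78.5° = 11.5°.
Ray parameter p = sin 11.5° / 0.693 = 2.8769e-01 s/km.
sin θ_3 = p·V_3 = 2.8769e-01 × 1.294 = 0.3723.
θ_3 = 21.86° from the vertical.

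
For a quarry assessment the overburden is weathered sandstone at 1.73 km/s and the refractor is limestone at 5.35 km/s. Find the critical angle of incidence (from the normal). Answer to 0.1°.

18.9°

Critical incidence: sin θ_c = V₁/V₂ = 1.73/5.35 = 0.3234.
θ_c = arcsin 0.3234 = 18.87°.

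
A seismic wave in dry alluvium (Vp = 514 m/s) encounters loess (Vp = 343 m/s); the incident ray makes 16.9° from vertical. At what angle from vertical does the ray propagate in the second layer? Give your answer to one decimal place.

sin θ₁/V₁ = sin θ₂/V₂ ⇒ sin θ₂ = 343·sin 16.9°/514 = 343·0.2907/514 = 0.1940.
θ₂ = sin⁻¹(0.1940) = 11.19° (from vertical).

11.2°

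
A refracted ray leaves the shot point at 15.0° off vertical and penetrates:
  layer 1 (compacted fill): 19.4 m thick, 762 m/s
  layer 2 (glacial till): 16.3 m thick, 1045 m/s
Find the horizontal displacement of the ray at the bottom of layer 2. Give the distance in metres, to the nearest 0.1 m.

p = sin θ₁/V₁ = sin 15.0°/762 = 3.3966e-04 s/m is conserved through the stack.
Layer 1: θ = 15.00°; offset = 19.4·tan 15.00° = 5.198 m.
Layer 2: sin θ = p·1045 = 0.3549 → θ = 20.79°; offset = 16.3·tan 20.79° = 6.189 m.
Summing the layer offsets gives 11.387 m.

11.4 m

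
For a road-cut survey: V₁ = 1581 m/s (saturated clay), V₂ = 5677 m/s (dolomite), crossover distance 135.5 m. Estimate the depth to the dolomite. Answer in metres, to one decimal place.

50.9 m

x_cross = 2h·√((V₂+V₁)/(V₂−V₁)) → h = x_cross / (2·√((V₂+V₁)/(V₂−V₁))).
√((V₂+V₁)/(V₂−V₁)) = √((5677+1581)/(5677−1581)) = 1.3312.
h = 135.5 / (2·1.3312) = 50.90 m.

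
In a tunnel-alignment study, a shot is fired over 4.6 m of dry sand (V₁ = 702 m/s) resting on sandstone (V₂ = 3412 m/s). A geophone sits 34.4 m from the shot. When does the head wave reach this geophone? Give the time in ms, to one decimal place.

θ_c = arcsin(V₁/V₂) = arcsin(702/3412) = 11.87°, cos θ_c = 0.9786.
Intercept time tᵢ = 2h cos θ_c / V₁ = 2·4.6·0.9786/702 = 0.01283 s.
t = x/V₂ + tᵢ = 34.4/3412 + 0.01283 = 0.02291 s.

22.9 ms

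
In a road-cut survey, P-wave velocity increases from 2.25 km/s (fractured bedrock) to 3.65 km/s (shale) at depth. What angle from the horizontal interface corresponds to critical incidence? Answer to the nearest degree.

At critical incidence the refracted ray runs along the interface (θ₂ = 90°), so sin θ_c = V₁/V₂.
θ_c = arcsin(2.25/3.65) = arcsin 0.6164 = 38.06°.
Measured from the interface: 90° − 38.06° = 51.94°.

52°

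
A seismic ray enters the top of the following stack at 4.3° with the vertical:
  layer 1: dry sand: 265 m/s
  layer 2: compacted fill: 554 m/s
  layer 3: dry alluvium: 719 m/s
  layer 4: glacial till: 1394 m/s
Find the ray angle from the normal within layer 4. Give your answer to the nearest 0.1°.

23.2°

Ray parameter p = sin 4.3° / 265 = 2.8294e-04 s/m.
sin θ_4 = p·V_4 = 2.8294e-04 × 1394 = 0.3944.
θ_4 = arcsin 0.3944 = 23.23°.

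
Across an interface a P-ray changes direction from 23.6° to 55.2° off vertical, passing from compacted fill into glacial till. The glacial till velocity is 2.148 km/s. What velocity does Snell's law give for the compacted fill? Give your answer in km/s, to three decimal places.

sin 23.6° = 0.4003; sin 55.2° = 0.8211.
V₁ = V₂·(sin θ₁/sin θ₂) = 2.148·(0.4003/0.8211) = 1.047 km/s.

1.047 km/s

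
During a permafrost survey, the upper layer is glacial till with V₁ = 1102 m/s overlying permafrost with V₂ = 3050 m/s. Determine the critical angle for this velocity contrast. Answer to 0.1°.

21.2°

Critical incidence: sin θ_c = V₁/V₂ = 1102/3050 = 0.3613.
θ_c = arcsin 0.3613 = 21.18°.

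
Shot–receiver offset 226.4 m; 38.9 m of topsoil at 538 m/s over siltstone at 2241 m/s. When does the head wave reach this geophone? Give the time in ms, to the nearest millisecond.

t = x/V₂ + 2h·√(V₂²−V₁²)/(V₁V₂).
√(V₂²−V₁²) = √(2241²−538²) = 2175.5 m/s; delay term = 2·38.9·2175.5/(538·2241) = 0.14038 s.
t = 226.4/2241 + 0.14038 = 0.24141 s.

241 ms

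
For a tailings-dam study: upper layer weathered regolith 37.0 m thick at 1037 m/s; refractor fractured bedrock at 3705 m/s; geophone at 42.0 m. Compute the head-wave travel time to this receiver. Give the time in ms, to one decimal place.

θ_c = arcsin(V₁/V₂) = arcsin(1037/3705) = 16.25°, cos θ_c = 0.9600.
Intercept time tᵢ = 2h cos θ_c / V₁ = 2·37.0·0.9600/1037 = 0.06851 s.
t = x/V₂ + tᵢ = 42.0/3705 + 0.06851 = 0.07984 s.

79.8 ms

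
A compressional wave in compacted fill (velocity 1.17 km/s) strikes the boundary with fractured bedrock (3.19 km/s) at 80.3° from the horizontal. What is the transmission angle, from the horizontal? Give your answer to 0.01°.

Angle from the normal: 90° − 80.3° = 9.7°.
Snell's law: sin θ₂ = (V₂/V₁)·sin θ₁ = (3.19/1.17)·sin 9.7° = 0.4594.
θ₂ = sin⁻¹(0.4594) = 27.35° (from vertical).
From the interface: 90° − 27.35° = 62.65°.

62.65°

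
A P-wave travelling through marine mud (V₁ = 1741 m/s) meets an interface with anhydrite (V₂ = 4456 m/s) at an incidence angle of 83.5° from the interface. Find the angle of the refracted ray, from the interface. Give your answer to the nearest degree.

73°

Convert to the normal: θ₁ = 90° − 83.5° = 6.5°.
Snell's law: sin θ₂ = (V₂/V₁)·sin θ₁ = (4456/1741)·sin 6.5° = 0.2897.
θ₂ = arcsin 0.2897 = 16.84° from the normal.
From the interface: 90° − 16.84° = 73.16°.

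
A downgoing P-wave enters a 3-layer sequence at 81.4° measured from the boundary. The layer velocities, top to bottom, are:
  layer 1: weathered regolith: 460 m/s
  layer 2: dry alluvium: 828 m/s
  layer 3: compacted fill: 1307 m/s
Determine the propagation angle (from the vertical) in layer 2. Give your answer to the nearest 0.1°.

15.6°

From the normal: θ₁ = 90° − 81.4° = 8.6°.
Snell's law across each interface conserves sin θ / V, so sin θ_2 = V_2·sin θ₁/V₁.
sin θ_2 = 828 × sin 8.6° / 460 = 0.2692.
θ_2 = arcsin 0.2692 = 15.61°.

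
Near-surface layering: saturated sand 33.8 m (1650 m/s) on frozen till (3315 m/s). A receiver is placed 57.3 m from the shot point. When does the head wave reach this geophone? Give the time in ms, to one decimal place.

t = x/V₂ + 2h·√(V₂²−V₁²)/(V₁V₂).
√(V₂²−V₁²) = √(3315²−1650²) = 2875.2 m/s; delay term = 2·33.8·2875.2/(1650·3315) = 0.03553 s.
t = 57.3/3315 + 0.03553 = 0.05282 s.

52.8 ms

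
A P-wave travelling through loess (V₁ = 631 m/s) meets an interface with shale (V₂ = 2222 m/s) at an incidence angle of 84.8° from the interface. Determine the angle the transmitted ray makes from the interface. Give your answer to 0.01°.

71.39°

Angle from the normal: 90° − 84.8° = 5.2°.
Snell's law: sin θ₂ = (V₂/V₁)·sin θ₁ = (2222/631)·sin 5.2° = 0.3192.
θ₂ = arcsin 0.3192 = 18.61° from the normal.
From the interface: 90° − 18.61° = 71.39°.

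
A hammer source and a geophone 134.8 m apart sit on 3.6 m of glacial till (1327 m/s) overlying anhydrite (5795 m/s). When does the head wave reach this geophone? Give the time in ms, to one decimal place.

28.5 ms

θ_c = arcsin(V₁/V₂) = arcsin(1327/5795) = 13.24°, cos θ_c = 0.9734.
Intercept time tᵢ = 2h cos θ_c / V₁ = 2·3.6·0.9734/1327 = 0.00528 s.
t = x/V₂ + tᵢ = 134.8/5795 + 0.00528 = 0.02854 s.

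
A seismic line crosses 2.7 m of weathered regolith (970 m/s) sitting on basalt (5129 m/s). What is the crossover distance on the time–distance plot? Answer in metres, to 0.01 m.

6.54 m

x_cross = 2h·√((V₂+V₁)/(V₂−V₁)).
(V₂+V₁)/(V₂−V₁) = (5129+970)/(5129−970) = 1.4665; √ = 1.2110.
x_cross = 2·2.7·1.2110 = 6.54 m.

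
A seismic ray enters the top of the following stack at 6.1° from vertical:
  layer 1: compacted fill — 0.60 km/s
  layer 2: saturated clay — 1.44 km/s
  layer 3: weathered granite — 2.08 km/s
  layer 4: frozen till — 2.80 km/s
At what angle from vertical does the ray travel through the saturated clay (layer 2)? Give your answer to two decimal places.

Ray parameter p = sin 6.1° / 0.60 = 1.7711e-01 s/km.
sin θ_2 = p·V_2 = 1.7711e-01 × 1.44 = 0.2550.
θ_2 = 14.78° from the vertical.

14.78°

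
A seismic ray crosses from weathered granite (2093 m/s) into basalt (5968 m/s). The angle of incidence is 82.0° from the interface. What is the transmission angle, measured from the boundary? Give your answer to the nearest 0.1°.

66.6°

Convert to the normal: θ₁ = 90° − 82.0° = 8.0°.
Snell's law: sin θ₂ = (V₂/V₁)·sin θ₁ = (5968/2093)·sin 8.0° = 0.3968.
θ₂ = sin⁻¹(0.3968) = 23.38° (from vertical).
From the interface: 90° − 23.38° = 66.62°.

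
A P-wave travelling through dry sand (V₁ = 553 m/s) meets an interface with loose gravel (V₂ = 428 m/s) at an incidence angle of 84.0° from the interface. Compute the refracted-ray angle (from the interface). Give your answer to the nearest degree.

Angle from the normal: 90° − 84.0° = 6.0°.
sin θ₁/V₁ = sin θ₂/V₂ ⇒ sin θ₂ = 428·sin 6.0°/553 = 428·0.1045/553 = 0.0809.
θ₂ = arcsin 0.0809 = 4.64° from the normal.
From the interface: 90° − 4.64° = 85.36°.

85°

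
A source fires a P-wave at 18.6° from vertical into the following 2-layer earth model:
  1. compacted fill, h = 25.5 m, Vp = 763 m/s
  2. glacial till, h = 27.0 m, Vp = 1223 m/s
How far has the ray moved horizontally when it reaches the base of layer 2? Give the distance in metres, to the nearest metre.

Apply Snell's law at each interface; in layer i the horizontal offset is hᵢ·tan θᵢ.
Layer 1: θ = 18.60°; offset = 25.5·tan 18.60° = 8.582 m.
Layer 2: sin θ = 1223·sin 18.6°/763 = 0.5113, θ = 30.75°; offset = 27.0·tan 30.75° = 16.062 m.
Summing the layer offsets gives 24.643 m.

25 m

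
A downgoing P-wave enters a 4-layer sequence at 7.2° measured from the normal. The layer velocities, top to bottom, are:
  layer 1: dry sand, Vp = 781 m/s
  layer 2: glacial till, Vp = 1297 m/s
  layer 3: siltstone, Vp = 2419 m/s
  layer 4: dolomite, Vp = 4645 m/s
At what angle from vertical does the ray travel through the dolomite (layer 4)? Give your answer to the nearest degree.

Snell's law across each interface conserves sin θ / V, so sin θ_4 = V_4·sin θ₁/V₁.
sin θ_4 = 4645 × sin 7.2° / 781 = 0.7454.
θ_4 = 48.20° from the vertical.

48°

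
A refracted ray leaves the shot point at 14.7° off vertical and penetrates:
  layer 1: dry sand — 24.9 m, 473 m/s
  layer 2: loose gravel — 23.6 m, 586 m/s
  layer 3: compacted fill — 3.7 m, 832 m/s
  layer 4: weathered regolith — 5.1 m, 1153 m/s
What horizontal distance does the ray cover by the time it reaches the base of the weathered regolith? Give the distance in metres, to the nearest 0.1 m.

p = sin θ₁/V₁ = sin 14.7°/473 = 5.3649e-04 s/m is conserved through the stack.
Layer 1: θ = 14.70°; offset = 24.9·tan 14.70° = 6.532 m.
Layer 2: sin θ = p·586 = 0.3144 → θ = 18.32°; offset = 23.6·tan 18.32° = 7.816 m.
Layer 3: sin θ = p·832 = 0.4464 → θ = 26.51°; offset = 3.7·tan 26.51° = 1.846 m.
Layer 4: sin θ = p·1153 = 0.6186 → θ = 38.21°; offset = 5.1·tan 38.21° = 4.015 m.
Σ offsets = 20.209 m.

20.2 m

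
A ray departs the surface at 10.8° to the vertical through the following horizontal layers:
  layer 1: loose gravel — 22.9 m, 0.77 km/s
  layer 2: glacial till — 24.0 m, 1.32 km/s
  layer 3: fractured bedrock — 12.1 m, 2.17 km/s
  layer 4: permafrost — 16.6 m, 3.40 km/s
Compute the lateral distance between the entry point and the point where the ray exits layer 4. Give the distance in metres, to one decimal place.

Apply Snell's law at each interface; in layer i the horizontal offset is hᵢ·tan θᵢ.
Layer 1: θ = 10.80°; offset = 22.9·tan 10.80° = 4.368 m.
Layer 2: sin θ = 1.32·sin 10.8°/0.77 = 0.3212, θ = 18.74°; offset = 24.0·tan 18.74° = 8.141 m.
Layer 3: sin θ = 2.17·sin 10.8°/0.77 = 0.5281, θ = 31.88°; offset = 12.1·tan 31.88° = 7.524 m.
Layer 4: sin θ = 3.40·sin 10.8°/0.77 = 0.8274, θ = 55.83°; offset = 16.6·tan 55.83° = 24.456 m.
Total horizontal offset = 44.490 m.

44.5 m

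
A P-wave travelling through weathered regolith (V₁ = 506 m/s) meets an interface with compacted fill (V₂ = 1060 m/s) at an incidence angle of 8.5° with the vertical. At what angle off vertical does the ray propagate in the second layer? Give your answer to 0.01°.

18.04°

Snell's law: sin θ₂ = (V₂/V₁)·sin θ₁ = (1060/506)·sin 8.5° = 0.3096.
θ₂ = arcsin 0.3096 = 18.04° from the normal.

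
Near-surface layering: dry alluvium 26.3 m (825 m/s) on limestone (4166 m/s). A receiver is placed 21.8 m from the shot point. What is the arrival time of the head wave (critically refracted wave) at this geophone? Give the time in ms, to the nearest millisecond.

t = x/V₂ + 2h·√(V₂²−V₁²)/(V₁V₂).
√(V₂²−V₁²) = √(4166²−825²) = 4083.5 m/s; delay term = 2·26.3·4083.5/(825·4166) = 0.06249 s.
t = 21.8/4166 + 0.06249 = 0.06773 s.

68 ms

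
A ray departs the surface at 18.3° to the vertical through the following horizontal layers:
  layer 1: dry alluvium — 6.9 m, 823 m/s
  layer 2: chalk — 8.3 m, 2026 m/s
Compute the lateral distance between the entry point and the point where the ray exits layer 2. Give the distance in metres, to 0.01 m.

12.39 m

p = sin θ₁/V₁ = sin 18.3°/823 = 3.8152e-04 s/m is conserved through the stack.
Layer 1: θ = 18.30°; offset = 6.9·tan 18.30° = 2.2820 m.
Layer 2: sin θ = p·2026 = 0.7730 → θ = 50.62°; offset = 8.3·tan 50.62° = 10.1120 m.
Total horizontal offset = 12.3940 m.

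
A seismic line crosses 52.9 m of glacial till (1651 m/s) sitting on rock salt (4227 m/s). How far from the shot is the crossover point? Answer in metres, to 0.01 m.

159.82 m

x_cross = 2h·√((V₂+V₁)/(V₂−V₁)).
(V₂+V₁)/(V₂−V₁) = (4227+1651)/(4227−1651) = 2.2818; √ = 1.5106.
x_cross = 2·52.9·1.5106 = 159.82 m.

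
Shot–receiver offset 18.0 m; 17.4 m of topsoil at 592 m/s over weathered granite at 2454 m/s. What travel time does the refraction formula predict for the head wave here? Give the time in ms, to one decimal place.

64.4 ms

t = x/V₂ + 2h·√(V₂²−V₁²)/(V₁V₂).
√(V₂²−V₁²) = √(2454²−592²) = 2381.5 m/s; delay term = 2·17.4·2381.5/(592·2454) = 0.05705 s.
t = 18.0/2454 + 0.05705 = 0.06438 s.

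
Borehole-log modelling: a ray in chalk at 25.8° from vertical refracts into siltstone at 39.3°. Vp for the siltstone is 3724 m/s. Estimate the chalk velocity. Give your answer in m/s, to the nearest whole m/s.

2559 m/s

Snell's law: sin 25.8°/V₁ = sin 39.3°/V₂.
V₁ = V₂·sin 25.8°/sin 39.3° = 3724 × 0.6872 = 2558.97 m/s.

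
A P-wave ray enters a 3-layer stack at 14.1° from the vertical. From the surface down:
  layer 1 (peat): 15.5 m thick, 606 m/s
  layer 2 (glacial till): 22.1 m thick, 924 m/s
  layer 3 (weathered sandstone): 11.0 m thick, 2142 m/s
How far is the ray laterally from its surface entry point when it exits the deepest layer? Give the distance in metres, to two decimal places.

p = sin θ₁/V₁ = sin 14.1°/606 = 4.0200e-04 s/m is conserved through the stack.
Layer 1: θ = 14.10°; offset = 15.5·tan 14.10° = 3.8933 m.
Layer 2: sin θ = p·924 = 0.3715 → θ = 21.81°; offset = 22.1·tan 21.81° = 8.8417 m.
Layer 3: sin θ = p·2142 = 0.8611 → θ = 59.44°; offset = 11.0·tan 59.44° = 18.6294 m.
Σ offsets = 31.3645 m.

31.36 m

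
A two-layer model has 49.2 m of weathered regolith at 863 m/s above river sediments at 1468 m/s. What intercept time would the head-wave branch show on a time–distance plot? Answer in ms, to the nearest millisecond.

θ_c = arcsin(V₁/V₂) = arcsin(863/1468) = 36.01°; cos θ_c = 0.8090.
tᵢ = 2h·cos θ_c / V₁ = 2·49.2·0.8090 / 863 = 0.09224 s.

92 ms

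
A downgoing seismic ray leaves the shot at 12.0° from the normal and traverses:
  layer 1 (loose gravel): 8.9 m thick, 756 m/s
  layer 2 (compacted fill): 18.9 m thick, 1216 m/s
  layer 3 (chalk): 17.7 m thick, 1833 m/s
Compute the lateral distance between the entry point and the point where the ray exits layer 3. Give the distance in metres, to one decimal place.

p = sin θ₁/V₁ = sin 12.0°/756 = 2.7502e-04 s/m is conserved through the stack.
Layer 1: θ = 12.00°; offset = 8.9·tan 12.00° = 1.892 m.
Layer 2: sin θ = p·1216 = 0.3344 → θ = 19.54°; offset = 18.9·tan 19.54° = 6.707 m.
Layer 3: sin θ = p·1833 = 0.5041 → θ = 30.27°; offset = 17.7·tan 30.27° = 10.331 m.
Σ offsets = 18.930 m.

18.9 m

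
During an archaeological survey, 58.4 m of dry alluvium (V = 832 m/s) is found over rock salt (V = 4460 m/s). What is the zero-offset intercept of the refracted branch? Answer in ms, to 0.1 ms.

137.9 ms

θ_c = arcsin(V₁/V₂) = arcsin(832/4460) = 10.75°; cos θ_c = 0.9824.
tᵢ = 2h·cos θ_c / V₁ = 2·58.4·0.9824 / 832 = 0.13792 s.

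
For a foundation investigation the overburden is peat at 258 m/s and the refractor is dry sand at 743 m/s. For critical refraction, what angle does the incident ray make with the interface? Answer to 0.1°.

Critical incidence: sin θ_c = V₁/V₂ = 258/743 = 0.3472.
θ_c = arcsin 0.3472 = 20.32°.
Measured from the interface: 90° − 20.32° = 69.68°.

69.7°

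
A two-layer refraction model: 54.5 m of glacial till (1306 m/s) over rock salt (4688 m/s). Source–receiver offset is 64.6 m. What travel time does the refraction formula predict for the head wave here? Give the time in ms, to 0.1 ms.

93.9 ms

t = x/V₂ + 2h·√(V₂²−V₁²)/(V₁V₂).
√(V₂²−V₁²) = √(4688²−1306²) = 4502.4 m/s; delay term = 2·54.5·4502.4/(1306·4688) = 0.08016 s.
t = 64.6/4688 + 0.08016 = 0.09394 s.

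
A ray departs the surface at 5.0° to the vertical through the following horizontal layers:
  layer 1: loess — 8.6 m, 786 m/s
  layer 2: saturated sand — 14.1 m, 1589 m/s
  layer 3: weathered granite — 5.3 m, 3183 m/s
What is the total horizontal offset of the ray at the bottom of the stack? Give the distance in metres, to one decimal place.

5.3 m

Ray parameter p = sin 5.0° / 786 m/s = 1.1089e-04 s/m.
Layer 1: θ = 5.00°; offset = 8.6·tan 5.00° = 0.752 m.
Layer 2: sin θ = p·1589 = 0.1762 → θ = 10.15°; offset = 14.1·tan 10.15° = 2.524 m.
Layer 3: sin θ = p·3183 = 0.3529 → θ = 20.67°; offset = 5.3·tan 20.67° = 1.999 m.
Summing the layer offsets gives 5.276 m.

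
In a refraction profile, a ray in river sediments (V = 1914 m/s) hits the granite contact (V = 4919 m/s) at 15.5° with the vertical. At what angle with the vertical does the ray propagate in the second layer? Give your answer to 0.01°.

Snell's law: sin θ₂ = (V₂/V₁)·sin θ₁ = (4919/1914)·sin 15.5° = 0.6868.
θ₂ = arcsin 0.6868 = 43.38° from the normal.

43.38°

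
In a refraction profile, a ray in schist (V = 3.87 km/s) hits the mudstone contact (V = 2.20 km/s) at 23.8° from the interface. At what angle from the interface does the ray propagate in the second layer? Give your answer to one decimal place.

58.7°

Convert to the normal: θ₁ = 90° − 23.8° = 66.2°.
sin θ₁/V₁ = sin θ₂/V₂ ⇒ sin θ₂ = 2.20·sin 66.2°/3.87 = 2.20·0.9150/3.87 = 0.5201.
θ₂ = sin⁻¹(0.5201) = 31.34° (from vertical).
From the interface: 90° − 31.34° = 58.66°.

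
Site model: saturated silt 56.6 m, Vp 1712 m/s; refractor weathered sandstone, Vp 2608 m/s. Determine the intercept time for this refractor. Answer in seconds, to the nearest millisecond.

0.050 s

θ_c = arcsin(V₁/V₂) = arcsin(1712/2608) = 41.03°; cos θ_c = 0.7544.
tᵢ = 2h·cos θ_c / V₁ = 2·56.6·0.7544 / 1712 = 0.04988 s.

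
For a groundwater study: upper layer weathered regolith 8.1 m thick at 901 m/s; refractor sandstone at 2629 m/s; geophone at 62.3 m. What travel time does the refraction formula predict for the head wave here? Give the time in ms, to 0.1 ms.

40.6 ms

t = x/V₂ + 2h·√(V₂²−V₁²)/(V₁V₂).
√(V₂²−V₁²) = √(2629²−901²) = 2469.8 m/s; delay term = 2·8.1·2469.8/(901·2629) = 0.01689 s.
t = 62.3/2629 + 0.01689 = 0.04059 s.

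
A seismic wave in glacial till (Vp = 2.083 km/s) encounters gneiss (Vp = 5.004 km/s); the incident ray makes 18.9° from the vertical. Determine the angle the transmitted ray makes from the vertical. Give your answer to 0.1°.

51.1°

sin θ₁/V₁ = sin θ₂/V₂ ⇒ sin θ₂ = 5.004·sin 18.9°/2.083 = 5.004·0.3239/2.083 = 0.7781.
θ₂ = sin⁻¹(0.7781) = 51.09° (from vertical).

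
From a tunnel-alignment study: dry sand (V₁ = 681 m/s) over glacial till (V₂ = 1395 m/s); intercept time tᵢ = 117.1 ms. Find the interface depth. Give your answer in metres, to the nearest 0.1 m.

h = tᵢ·V₁·V₂ / (2·√(V₂²−V₁²)).
√(V₂²−V₁²) = √(1395² − 681²) = 1217.5 m/s.
h = 0.1171 s × 681 × 1395 / (2 × 1217.5) = 45.69 m.

45.7 m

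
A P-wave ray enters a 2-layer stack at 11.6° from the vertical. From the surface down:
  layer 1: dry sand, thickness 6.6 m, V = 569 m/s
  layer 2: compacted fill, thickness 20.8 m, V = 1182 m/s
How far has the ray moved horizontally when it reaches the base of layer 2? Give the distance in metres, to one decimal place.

Apply Snell's law at each interface; in layer i the horizontal offset is hᵢ·tan θᵢ.
Layer 1: θ = 11.60°; offset = 6.6·tan 11.60° = 1.355 m.
Layer 2: sin θ = 1182·sin 11.6°/569 = 0.4177, θ = 24.69°; offset = 20.8·tan 24.69° = 9.562 m.
Σ offsets = 10.917 m.

10.9 m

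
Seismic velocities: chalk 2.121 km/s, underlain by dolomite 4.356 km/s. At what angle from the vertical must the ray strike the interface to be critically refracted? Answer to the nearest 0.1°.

29.1°

Critical incidence: sin θ_c = V₁/V₂ = 2.121/4.356 = 0.4869.
θ_c = arcsin 0.4869 = 29.14°.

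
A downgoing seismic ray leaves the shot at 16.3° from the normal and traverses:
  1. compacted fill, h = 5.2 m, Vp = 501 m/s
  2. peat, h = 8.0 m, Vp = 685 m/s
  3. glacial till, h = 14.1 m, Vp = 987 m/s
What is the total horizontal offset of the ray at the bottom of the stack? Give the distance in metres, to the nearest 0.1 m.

14.2 m

Ray parameter p = sin 16.3° / 501 m/s = 5.6021e-04 s/m.
Layer 1: θ = 16.30°; offset = 5.2·tan 16.30° = 1.521 m.
Layer 2: sin θ = p·685 = 0.3837 → θ = 22.57°; offset = 8.0·tan 22.57° = 3.324 m.
Layer 3: sin θ = p·987 = 0.5529 → θ = 33.57°; offset = 14.1·tan 33.57° = 9.357 m.
Summing the layer offsets gives 14.202 m.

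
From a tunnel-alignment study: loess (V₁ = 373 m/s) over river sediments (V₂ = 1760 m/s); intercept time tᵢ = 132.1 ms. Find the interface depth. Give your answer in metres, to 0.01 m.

25.21 m

h = tᵢ·V₁·V₂ / (2·√(V₂²−V₁²)).
√(V₂²−V₁²) = √(1760² − 373²) = 1720.0 m/s.
h = 0.1321 s × 373 × 1760 / (2 × 1720.0) = 25.21 m.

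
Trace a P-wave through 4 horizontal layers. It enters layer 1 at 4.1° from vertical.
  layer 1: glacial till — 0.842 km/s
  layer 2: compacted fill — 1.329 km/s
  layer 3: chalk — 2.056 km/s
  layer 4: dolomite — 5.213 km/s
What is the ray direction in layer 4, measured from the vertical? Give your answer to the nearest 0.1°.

Ray parameter p = sin 4.1° / 0.842 = 8.4914e-02 s/km.
sin θ_4 = p·V_4 = 8.4914e-02 × 5.213 = 0.4427.
θ_4 = 26.27° from the vertical.

26.3°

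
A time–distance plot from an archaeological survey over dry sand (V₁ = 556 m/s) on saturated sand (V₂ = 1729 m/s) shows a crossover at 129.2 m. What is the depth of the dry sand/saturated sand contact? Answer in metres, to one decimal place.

46.3 m

x_cross = 2h·√((V₂+V₁)/(V₂−V₁)) → h = x_cross / (2·√((V₂+V₁)/(V₂−V₁))).
√((V₂+V₁)/(V₂−V₁)) = √((1729+556)/(1729−556)) = 1.3957.
h = 129.2 / (2·1.3957) = 46.28 m.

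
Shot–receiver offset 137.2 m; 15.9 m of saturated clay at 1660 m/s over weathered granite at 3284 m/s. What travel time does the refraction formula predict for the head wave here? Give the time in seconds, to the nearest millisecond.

t = x/V₂ + 2h·√(V₂²−V₁²)/(V₁V₂).
√(V₂²−V₁²) = √(3284²−1660²) = 2833.6 m/s; delay term = 2·15.9·2833.6/(1660·3284) = 0.01653 s.
t = 137.2/3284 + 0.01653 = 0.05831 s.

0.058 s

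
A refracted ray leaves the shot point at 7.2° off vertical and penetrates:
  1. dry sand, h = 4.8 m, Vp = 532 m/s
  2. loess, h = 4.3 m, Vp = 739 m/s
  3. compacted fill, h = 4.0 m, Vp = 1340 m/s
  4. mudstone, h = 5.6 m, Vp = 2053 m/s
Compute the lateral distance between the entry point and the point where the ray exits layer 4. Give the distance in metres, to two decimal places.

5.79 m

p = sin θ₁/V₁ = sin 7.2°/532 = 2.3559e-04 s/m is conserved through the stack.
Layer 1: θ = 7.20°; offset = 4.8·tan 7.20° = 0.6064 m.
Layer 2: sin θ = p·739 = 0.1741 → θ = 10.03°; offset = 4.3·tan 10.03° = 0.7602 m.
Layer 3: sin θ = p·1340 = 0.3157 → θ = 18.40°; offset = 4.0·tan 18.40° = 1.3308 m.
Layer 4: sin θ = p·2053 = 0.4837 → θ = 28.92°; offset = 5.6·tan 28.92° = 3.0946 m.
Total horizontal offset = 5.7920 m.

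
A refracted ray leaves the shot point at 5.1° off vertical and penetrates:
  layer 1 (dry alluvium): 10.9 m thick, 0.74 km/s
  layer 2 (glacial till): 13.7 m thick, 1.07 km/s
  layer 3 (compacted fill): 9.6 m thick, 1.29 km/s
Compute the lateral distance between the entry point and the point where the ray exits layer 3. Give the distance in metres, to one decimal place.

4.3 m

Ray parameter p = sin 5.1° / 0.74 km/s = 1.2013e-01 s/km.
Layer 1: θ = 5.10°; offset = 10.9·tan 5.10° = 0.973 m.
Layer 2: sin θ = p·1.07 = 0.1285 → θ = 7.39°; offset = 13.7·tan 7.39° = 1.776 m.
Layer 3: sin θ = p·1.29 = 0.1550 → θ = 8.91°; offset = 9.6·tan 8.91° = 1.506 m.
Total horizontal offset = 4.254 m.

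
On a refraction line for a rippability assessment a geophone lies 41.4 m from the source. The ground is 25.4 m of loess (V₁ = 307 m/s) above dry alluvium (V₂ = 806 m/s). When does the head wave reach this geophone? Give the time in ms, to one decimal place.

t = x/V₂ + 2h·√(V₂²−V₁²)/(V₁V₂).
√(V₂²−V₁²) = √(806²−307²) = 745.2 m/s; delay term = 2·25.4·745.2/(307·806) = 0.15300 s.
t = 41.4/806 + 0.15300 = 0.20436 s.

204.4 ms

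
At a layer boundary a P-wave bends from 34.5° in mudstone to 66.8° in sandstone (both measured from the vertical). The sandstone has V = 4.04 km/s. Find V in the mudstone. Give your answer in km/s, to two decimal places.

2.49 km/s

Snell's law: sin 34.5°/V₁ = sin 66.8°/V₂.
V₁ = V₂·sin 34.5°/sin 66.8° = 4.04 × 0.6162 = 2.49 km/s.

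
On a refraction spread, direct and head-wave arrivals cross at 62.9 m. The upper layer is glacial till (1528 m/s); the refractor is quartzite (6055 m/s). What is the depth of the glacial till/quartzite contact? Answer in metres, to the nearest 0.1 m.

h = (x_cross/2)·√((V₂−V₁)/(V₂+V₁)).
(V₂−V₁)/(V₂+V₁) = (6055−1528)/(6055+1528) = 0.5970; √ = 0.7727.
h = (62.9/2)·0.7727 = 24.30 m.

24.3 m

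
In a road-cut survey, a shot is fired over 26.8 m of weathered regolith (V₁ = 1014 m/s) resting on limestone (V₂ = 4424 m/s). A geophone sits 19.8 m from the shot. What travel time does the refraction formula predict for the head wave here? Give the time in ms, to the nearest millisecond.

θ_c = arcsin(V₁/V₂) = arcsin(1014/4424) = 13.25°, cos θ_c = 0.9734.
Intercept time tᵢ = 2h cos θ_c / V₁ = 2·26.8·0.9734/1014 = 0.05145 s.
t = x/V₂ + tᵢ = 19.8/4424 + 0.05145 = 0.05593 s.

56 ms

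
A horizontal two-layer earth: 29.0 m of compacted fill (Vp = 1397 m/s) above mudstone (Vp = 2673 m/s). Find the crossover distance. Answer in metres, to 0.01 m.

103.59 m

x_cross = 2h·√((V₂+V₁)/(V₂−V₁)).
(V₂+V₁)/(V₂−V₁) = (2673+1397)/(2673−1397) = 3.1897; √ = 1.7860.
x_cross = 2·29.0·1.7860 = 103.59 m.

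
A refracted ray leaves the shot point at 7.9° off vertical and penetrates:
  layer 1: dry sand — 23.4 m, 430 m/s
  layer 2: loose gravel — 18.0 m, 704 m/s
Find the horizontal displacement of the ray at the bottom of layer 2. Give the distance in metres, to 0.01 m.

Apply Snell's law at each interface; in layer i the horizontal offset is hᵢ·tan θᵢ.
Layer 1: θ = 7.90°; offset = 23.4·tan 7.90° = 3.2470 m.
Layer 2: sin θ = 704·sin 7.9°/430 = 0.2250, θ = 13.00°; offset = 18.0·tan 13.00° = 4.1571 m.
Σ offsets = 7.4041 m.

7.40 m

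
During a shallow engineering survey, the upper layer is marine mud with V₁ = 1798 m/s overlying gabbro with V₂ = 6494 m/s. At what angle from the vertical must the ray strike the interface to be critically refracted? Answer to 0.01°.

At critical incidence the refracted ray runs along the interface (θ₂ = 90°), so sin θ_c = V₁/V₂.
θ_c = arcsin(1798/6494) = arcsin 0.2769 = 16.07°.

16.07°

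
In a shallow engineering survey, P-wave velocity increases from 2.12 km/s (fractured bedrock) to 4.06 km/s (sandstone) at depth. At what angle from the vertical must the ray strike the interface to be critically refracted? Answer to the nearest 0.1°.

31.5°

At critical incidence the refracted ray runs along the interface (θ₂ = 90°), so sin θ_c = V₁/V₂.
θ_c = arcsin(2.12/4.06) = arcsin 0.5222 = 31.48°.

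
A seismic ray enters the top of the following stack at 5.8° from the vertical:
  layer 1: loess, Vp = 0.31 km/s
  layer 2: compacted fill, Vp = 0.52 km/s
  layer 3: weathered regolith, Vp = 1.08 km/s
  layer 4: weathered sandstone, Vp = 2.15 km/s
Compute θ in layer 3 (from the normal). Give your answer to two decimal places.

20.61°

Snell's law across each interface conserves sin θ / V, so sin θ_3 = V_3·sin θ₁/V₁.
sin θ_3 = 1.08 × sin 5.8° / 0.31 = 0.3521.
θ_3 = 20.61° from the vertical.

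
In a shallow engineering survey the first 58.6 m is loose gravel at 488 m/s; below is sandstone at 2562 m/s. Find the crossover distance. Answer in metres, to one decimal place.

x_cross = 2h·√((V₂+V₁)/(V₂−V₁)).
(V₂+V₁)/(V₂−V₁) = (2562+488)/(2562−488) = 1.4706; √ = 1.2127.
x_cross = 2·58.6·1.2127 = 142.13 m.

142.1 m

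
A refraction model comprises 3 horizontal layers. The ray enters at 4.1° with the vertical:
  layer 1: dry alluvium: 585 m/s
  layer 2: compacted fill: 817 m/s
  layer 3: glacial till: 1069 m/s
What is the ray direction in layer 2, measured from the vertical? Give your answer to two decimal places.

Ray parameter p = sin 4.1° / 585 = 1.2222e-04 s/m.
sin θ_2 = p·V_2 = 1.2222e-04 × 817 = 0.0999.
θ_2 = arcsin 0.0999 = 5.73°.

5.73°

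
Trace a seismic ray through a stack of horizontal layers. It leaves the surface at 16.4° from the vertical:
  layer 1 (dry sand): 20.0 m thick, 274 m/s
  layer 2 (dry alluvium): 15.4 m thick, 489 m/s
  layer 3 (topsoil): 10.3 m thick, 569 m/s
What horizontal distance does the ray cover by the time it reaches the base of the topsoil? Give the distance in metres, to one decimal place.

22.3 m

Apply Snell's law at each interface; in layer i the horizontal offset is hᵢ·tan θᵢ.
Layer 1: θ = 16.40°; offset = 20.0·tan 16.40° = 5.886 m.
Layer 2: sin θ = 489·sin 16.4°/274 = 0.5039, θ = 30.26°; offset = 15.4·tan 30.26° = 8.984 m.
Layer 3: sin θ = 569·sin 16.4°/274 = 0.5863, θ = 35.90°; offset = 10.3·tan 35.90° = 7.455 m.
Σ offsets = 22.325 m.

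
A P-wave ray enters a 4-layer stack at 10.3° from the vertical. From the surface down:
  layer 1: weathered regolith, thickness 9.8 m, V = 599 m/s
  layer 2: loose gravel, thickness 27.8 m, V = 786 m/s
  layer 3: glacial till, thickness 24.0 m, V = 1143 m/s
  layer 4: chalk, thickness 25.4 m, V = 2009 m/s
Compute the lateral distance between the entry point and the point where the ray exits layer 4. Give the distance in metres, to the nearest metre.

Ray parameter p = sin 10.3° / 599 m/s = 2.9850e-04 s/m.
Layer 1: θ = 10.30°; offset = 9.8·tan 10.30° = 1.781 m.
Layer 2: sin θ = p·786 = 0.2346 → θ = 13.57°; offset = 27.8·tan 13.57° = 6.710 m.
Layer 3: sin θ = p·1143 = 0.3412 → θ = 19.95°; offset = 24.0·tan 19.95° = 8.711 m.
Layer 4: sin θ = p·2009 = 0.5997 → θ = 36.85°; offset = 25.4·tan 36.85° = 19.035 m.
Σ offsets = 36.237 m.

36 m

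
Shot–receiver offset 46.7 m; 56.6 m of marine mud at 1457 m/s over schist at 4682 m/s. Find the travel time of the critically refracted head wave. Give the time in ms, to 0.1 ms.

t = x/V₂ + 2h·√(V₂²−V₁²)/(V₁V₂).
√(V₂²−V₁²) = √(4682²−1457²) = 4449.5 m/s; delay term = 2·56.6·4449.5/(1457·4682) = 0.07384 s.
t = 46.7/4682 + 0.07384 = 0.08381 s.

83.8 ms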